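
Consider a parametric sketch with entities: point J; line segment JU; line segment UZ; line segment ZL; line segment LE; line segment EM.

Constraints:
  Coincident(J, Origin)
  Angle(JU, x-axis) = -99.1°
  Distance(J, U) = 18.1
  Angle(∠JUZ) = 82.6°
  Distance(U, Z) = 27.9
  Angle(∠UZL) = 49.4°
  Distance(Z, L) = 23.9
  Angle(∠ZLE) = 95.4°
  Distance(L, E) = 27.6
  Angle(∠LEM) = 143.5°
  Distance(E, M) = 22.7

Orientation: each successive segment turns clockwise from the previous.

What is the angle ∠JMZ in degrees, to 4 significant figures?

39.06°

J is at the origin; JU runs at -99.1° with length 18.1, so U = (-2.863, -17.87). ∠JUZ = 82.6° gives UZ at 163.5° from the x-axis; with |UZ| = 27.9, Z = (-29.61, -9.948). ∠UZL = 49.4° gives ZL at 32.90° from the x-axis; with |ZL| = 23.9, L = (-9.547, 3.034). ∠ZLE = 95.4° gives LE at -51.70° from the x-axis; with |LE| = 27.6, E = (7.559, -18.63). ∠LEM = 143.5° gives EM at -88.20° from the x-axis; with |EM| = 22.7, M = (8.272, -41.31). Then cos ∠JMZ = MJ·MZ / (|MJ||MZ|), giving 39.06°.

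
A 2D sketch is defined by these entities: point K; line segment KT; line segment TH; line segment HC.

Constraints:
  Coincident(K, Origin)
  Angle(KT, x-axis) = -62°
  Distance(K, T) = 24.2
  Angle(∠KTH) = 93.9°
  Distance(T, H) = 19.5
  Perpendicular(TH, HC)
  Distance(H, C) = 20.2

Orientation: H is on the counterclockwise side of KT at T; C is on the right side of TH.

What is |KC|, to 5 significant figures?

49.128

K is at the origin; KT runs at -62.0° with length 24.2, so T = 24.2·(cos -62.0°, sin -62.0°) = (11.361, -21.367). ∠KTH = 93.9°, so TH runs at -62.0° + (180° − 93.9°) = 24.100° from the x-axis; with |TH| = 19.5, H = T + 19.5·(cos 24.100°, sin 24.100°) = (29.161, -13.405). TH is perpendicular to HC; with |HC| = 20.2 on the right of TH, C = H + 20.2·(0.40833, -0.91283) = (37.410, -31.844). Then |KC| = |C − K| = 49.128.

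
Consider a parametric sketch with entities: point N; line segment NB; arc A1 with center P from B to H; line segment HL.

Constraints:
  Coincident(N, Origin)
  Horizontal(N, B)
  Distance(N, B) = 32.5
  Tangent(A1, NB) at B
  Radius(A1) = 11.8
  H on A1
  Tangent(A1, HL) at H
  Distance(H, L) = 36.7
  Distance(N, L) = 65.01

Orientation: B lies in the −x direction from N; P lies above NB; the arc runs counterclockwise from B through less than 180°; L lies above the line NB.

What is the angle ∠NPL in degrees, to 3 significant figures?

125°

Checks: N.y = 0.00, B.y = 0.00 ✓; |PH| = 11.80 ✓; ∠(PH, HL) = 90.00° ✓; |HL| = 36.70 ✓; |NL| = 65.01 ✓.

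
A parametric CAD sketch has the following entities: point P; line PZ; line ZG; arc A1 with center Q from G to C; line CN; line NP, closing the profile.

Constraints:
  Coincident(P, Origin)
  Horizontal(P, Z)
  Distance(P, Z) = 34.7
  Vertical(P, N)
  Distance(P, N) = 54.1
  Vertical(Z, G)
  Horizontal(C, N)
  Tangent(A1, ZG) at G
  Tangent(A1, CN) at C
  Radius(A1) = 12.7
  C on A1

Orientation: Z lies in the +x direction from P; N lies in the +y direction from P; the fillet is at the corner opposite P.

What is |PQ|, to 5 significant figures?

46.882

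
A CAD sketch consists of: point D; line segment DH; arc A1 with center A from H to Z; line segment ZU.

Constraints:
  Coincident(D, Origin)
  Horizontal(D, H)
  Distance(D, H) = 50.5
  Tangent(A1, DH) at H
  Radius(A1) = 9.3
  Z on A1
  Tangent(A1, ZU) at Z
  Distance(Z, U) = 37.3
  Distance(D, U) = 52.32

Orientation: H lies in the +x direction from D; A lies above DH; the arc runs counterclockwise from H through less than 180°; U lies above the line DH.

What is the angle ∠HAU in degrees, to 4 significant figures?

149.1°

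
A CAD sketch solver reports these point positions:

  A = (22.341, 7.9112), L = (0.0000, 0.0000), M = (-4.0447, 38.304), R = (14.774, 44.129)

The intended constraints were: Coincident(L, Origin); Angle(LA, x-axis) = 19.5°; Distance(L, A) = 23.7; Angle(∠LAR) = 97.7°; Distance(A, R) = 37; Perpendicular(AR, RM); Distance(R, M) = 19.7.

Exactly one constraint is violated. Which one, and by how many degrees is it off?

Perpendicular(AR, RM) — off by 5.40°.

L = (0.00, 0.00) ✓; LA at 19.50° ✓; |LA| = 23.70 ✓; ∠LAR = 97.70° ✓; |AR| = 37.00 ✓; ∠(AR, RM) = 95.40° ✗; |RM| = 19.70 ✓.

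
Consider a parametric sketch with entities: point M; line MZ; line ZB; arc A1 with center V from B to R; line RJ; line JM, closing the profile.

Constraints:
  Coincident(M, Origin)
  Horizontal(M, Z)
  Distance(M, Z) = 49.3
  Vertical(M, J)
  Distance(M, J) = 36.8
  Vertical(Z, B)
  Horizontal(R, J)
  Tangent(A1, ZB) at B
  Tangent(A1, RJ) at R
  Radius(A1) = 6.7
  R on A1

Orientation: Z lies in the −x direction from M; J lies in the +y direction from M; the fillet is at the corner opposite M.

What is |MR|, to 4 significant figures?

56.29

The virtual corner opposite M is at (-49.30, 36.80). The tangent condition forces VB to be normal to ZB and A1 meets RJ tangentially, so VR is at right angles to RJ, with radius 6.7, so the center V sits 6.7 in from both sides at V = (-42.60, 30.10). That places the tangent points at B = (-49.30, 30.10) on ZB and R = (-42.60, 36.80) on RJ. Then |MR| = |R − M| = 56.29.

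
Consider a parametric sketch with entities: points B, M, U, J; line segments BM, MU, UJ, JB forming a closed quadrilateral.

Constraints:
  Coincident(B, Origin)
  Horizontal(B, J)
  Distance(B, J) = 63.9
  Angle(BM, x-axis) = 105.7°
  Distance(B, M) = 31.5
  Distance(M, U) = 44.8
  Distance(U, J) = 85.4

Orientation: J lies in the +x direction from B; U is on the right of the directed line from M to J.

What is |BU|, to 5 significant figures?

24.213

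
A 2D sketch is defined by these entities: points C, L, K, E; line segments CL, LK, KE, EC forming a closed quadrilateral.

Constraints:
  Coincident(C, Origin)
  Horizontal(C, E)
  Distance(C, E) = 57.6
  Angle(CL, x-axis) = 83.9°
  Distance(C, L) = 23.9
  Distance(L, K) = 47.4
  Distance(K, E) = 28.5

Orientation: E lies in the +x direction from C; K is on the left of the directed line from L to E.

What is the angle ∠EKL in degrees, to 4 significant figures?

101.5°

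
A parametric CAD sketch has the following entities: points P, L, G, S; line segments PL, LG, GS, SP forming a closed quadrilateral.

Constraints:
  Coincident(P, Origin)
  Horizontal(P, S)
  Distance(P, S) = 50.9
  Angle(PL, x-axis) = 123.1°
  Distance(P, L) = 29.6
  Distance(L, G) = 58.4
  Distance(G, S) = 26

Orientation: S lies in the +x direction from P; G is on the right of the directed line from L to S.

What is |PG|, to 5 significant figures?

31.200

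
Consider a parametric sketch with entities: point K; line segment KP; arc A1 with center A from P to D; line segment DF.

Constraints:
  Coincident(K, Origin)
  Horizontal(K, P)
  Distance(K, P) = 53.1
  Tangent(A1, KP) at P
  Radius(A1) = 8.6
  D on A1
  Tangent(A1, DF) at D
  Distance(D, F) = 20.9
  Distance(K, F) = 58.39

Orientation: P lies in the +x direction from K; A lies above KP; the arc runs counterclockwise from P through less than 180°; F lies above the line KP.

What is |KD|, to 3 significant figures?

61.8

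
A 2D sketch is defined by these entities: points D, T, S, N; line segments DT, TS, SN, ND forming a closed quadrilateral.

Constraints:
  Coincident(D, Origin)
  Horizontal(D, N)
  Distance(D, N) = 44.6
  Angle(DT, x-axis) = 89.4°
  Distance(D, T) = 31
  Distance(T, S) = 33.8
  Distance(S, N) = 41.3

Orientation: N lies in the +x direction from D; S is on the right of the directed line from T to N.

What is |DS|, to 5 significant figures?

4.3075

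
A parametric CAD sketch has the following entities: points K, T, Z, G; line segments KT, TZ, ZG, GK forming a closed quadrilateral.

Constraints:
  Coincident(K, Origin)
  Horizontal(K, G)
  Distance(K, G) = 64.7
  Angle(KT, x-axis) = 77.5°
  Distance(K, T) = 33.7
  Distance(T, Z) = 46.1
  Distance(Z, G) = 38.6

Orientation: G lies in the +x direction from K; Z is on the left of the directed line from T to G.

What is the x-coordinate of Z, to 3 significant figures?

53.2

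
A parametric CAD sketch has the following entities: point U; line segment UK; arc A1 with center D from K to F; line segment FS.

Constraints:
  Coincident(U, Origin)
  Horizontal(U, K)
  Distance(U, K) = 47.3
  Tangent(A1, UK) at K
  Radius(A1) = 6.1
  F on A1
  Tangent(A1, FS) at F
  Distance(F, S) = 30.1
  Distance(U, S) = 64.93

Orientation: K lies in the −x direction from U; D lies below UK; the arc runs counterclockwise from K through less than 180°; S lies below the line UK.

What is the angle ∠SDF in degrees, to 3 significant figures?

78.5°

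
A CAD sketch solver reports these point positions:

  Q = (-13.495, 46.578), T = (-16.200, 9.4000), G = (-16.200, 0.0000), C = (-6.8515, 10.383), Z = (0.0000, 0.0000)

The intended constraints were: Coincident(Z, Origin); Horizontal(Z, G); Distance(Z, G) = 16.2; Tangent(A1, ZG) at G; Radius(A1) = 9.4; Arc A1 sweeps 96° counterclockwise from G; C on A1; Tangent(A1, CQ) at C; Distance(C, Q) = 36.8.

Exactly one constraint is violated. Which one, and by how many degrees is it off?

Tangent(A1, CQ) at C — off by 4.40°.

Z = (0.00, 0.00) ✓; Z.y = 0.00, G.y = 0.00 ✓; |ZG| = 16.20 ✓; ∠(TG, GZ) = 90.00° ✓; |TG| = 9.400 ✓; bearing(T→C) − bearing(T→G) = 96.00° ✓; |TC| = 9.400 ✓; ∠(TC, CQ) = 85.60° ✗; |CQ| = 36.80 ✓.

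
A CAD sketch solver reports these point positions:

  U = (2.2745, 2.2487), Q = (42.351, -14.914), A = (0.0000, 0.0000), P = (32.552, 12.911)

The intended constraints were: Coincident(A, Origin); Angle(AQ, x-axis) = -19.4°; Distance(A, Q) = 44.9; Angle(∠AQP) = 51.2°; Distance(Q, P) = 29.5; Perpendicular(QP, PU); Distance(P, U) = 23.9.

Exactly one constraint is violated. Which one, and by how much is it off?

Distance(P, U) = 23.9 — off by 8.20.

A = (0.00, 0.00) ✓; AQ at -19.40° ✓; |AQ| = 44.90 ✓; ∠AQP = 51.20° ✓; |QP| = 29.50 ✓; ∠(QP, PU) = 90.00° ✓; |PU| = 32.10 ✗.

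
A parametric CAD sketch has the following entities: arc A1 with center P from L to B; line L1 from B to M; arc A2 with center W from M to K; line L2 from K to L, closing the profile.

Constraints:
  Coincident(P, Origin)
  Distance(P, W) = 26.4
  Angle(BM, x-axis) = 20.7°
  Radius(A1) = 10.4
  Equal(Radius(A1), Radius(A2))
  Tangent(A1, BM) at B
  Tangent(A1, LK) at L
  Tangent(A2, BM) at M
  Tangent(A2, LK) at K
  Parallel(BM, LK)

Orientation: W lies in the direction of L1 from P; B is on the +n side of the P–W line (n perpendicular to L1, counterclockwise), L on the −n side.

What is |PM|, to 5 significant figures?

28.375

The slot axis is L1's direction at 20.7°, so u = (cos 20.7°, sin 20.7°) = (0.93544, 0.35347) and n = (−sin 20.7°, cos 20.7°) = (-0.35347, 0.93544). P is at the origin and W lies 26.4 along u from P, so W = 26.4·u = (24.696, 9.3317). Tangency of A1 to both parallel lines with radius 10.4 puts B and L at P ± 10.4·n: B = (-3.6761, 9.7286), L = (3.6761, -9.7286). Equal radii place M and K the same way about W: M = W + 10.4·n = (21.020, 19.060), K = W − 10.4·n = (28.372, -0.39688). Then |PM| = |M − P| = 28.375.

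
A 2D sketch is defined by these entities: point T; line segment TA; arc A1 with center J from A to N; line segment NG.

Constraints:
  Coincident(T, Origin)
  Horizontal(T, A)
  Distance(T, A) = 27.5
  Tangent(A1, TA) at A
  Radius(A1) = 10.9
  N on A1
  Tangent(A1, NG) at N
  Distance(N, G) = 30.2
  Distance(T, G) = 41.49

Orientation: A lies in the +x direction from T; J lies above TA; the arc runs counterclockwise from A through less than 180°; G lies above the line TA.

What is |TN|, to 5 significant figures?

39.703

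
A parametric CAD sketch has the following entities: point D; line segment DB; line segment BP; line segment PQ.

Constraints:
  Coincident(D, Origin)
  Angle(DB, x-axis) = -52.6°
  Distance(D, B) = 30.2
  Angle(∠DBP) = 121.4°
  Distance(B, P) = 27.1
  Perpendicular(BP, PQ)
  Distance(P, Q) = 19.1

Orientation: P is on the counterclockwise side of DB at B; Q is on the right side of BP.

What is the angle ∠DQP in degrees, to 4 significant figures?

43.67°

D is at the origin; DB runs at -52.6° with length 30.2, so B = 30.2·(cos -52.6°, sin -52.6°) = (18.34, -23.99). ∠DBP = 121.4°, so BP runs at -52.6° + (180° − 121.4°) = 6.000° from the x-axis; with |BP| = 27.1, P = B + 27.1·(cos 6.000°, sin 6.000°) = (45.29, -21.16). BP ⟂ PQ; with |PQ| = 19.1 on the right of BP, Q = P + 19.1·(0.1045, -0.9945) = (47.29, -40.15). Then cos ∠DQP = QD·QP / (|QD||QP|), giving 43.67°.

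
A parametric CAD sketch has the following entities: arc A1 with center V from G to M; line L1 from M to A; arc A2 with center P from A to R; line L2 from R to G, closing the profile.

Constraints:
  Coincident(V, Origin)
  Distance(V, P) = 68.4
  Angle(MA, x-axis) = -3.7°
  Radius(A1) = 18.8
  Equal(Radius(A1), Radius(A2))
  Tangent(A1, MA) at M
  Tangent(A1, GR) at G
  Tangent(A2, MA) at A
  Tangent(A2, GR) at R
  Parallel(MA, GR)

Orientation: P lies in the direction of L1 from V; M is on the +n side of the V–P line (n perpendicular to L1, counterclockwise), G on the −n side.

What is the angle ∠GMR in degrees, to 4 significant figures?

61.20°

The slot axis is L1's direction at -3.7°, so u = (cos -3.7°, sin -3.7°) = (0.9979, -0.06453) and n = (−sin -3.7°, cos -3.7°) = (0.06453, 0.9979). V is at the origin and P lies 68.4 along u from V, so P = 68.4·u = (68.26, -4.414). Tangency of A1 to both parallel lines with radius 18.8 puts M and G at V ± 18.8·n: M = (1.213, 18.76), G = (-1.213, -18.76). Equal radii place A and R the same way about P: A = P + 18.8·n = (69.47, 14.35), R = P − 18.8·n = (67.04, -23.17). Then cos ∠GMR = MG·MR / (|MG||MR|), giving 61.20°.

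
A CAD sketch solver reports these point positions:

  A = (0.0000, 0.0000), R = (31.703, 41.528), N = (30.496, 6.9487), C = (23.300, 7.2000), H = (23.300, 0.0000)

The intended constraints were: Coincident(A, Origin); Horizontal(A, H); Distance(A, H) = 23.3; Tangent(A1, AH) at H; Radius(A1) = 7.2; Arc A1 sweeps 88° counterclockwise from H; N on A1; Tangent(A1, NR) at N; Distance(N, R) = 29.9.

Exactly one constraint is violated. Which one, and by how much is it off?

Distance(N, R) = 29.9 — off by 4.70.

A = (0.00, 0.00) ✓; A.y = 0.00, H.y = 0.00 ✓; |AH| = 23.30 ✓; ∠(CH, HA) = 90.00° ✓; |CH| = 7.200 ✓; bearing(C→N) − bearing(C→H) = 88.00° ✓; |CN| = 7.200 ✓; ∠(CN, NR) = 90.00° ✓; |NR| = 34.60 ✗.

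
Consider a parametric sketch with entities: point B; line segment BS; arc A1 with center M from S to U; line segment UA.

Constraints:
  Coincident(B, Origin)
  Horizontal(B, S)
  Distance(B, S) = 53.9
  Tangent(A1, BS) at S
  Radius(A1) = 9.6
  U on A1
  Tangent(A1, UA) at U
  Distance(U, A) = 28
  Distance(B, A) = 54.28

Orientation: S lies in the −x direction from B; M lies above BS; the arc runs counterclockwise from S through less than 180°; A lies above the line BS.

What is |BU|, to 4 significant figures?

45.16

B is at the origin; BS is horizontal with |BS| = 53.9 and S on the −x side, so S = (-53.90, 0.000). Since A1 is tangent to BS there, MS ⟂ BS, so M = S + (0, 9.6) = (-53.90, 9.600). Since MU ⟂ UA (tangency), |MA| = √(9.6² + 28.0²) = 29.60 regardless of where U sits on A1. So A lies on both circle(B, 54.28) and circle(M, 29.60); the above-BS intersection is A = (-40.59, 36.04). U is the foot of the tangent from A: U = (-44.39, 8.298).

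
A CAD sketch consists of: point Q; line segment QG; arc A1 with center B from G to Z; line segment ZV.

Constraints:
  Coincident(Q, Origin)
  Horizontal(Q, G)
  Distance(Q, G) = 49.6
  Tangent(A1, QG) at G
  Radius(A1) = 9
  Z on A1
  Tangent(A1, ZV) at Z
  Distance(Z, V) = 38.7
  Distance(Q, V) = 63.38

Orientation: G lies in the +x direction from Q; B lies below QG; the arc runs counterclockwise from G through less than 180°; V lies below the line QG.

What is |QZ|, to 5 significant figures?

41.634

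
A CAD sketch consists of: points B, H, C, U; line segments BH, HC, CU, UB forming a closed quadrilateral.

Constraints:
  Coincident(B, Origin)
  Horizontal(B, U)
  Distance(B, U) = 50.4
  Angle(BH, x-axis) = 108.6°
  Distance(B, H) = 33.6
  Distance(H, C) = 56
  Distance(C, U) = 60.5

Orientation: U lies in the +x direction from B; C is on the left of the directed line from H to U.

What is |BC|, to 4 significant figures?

70.45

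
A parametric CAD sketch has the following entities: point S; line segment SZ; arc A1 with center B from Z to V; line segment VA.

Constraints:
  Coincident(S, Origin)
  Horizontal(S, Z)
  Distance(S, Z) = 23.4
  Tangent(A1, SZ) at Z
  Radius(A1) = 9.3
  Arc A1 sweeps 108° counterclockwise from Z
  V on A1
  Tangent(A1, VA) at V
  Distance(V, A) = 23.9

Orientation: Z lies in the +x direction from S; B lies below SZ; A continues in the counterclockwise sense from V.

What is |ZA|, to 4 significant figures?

34.93

S is at the origin; S and Z share the same y with |SZ| = 23.4 and Z on the +x side, so Z = (23.40, 0.000). A1 meets SZ tangentially, so BZ is at right angles to SZ, so B = Z + (0, -9.3) = (23.40, -9.300). On A1, Z sits at bearing 90° from B; a 108° counterclockwise sweep puts V at bearing 198°, so V = B + 9.3·(cos 198°, sin 198°) = (14.56, -12.17). The tangent condition forces BV to be normal to VA, so VA runs along (−sin 198°, cos 198°); with |VA| = 23.9, A = (21.94, -34.90). Then |ZA| = |A − Z| = 34.93.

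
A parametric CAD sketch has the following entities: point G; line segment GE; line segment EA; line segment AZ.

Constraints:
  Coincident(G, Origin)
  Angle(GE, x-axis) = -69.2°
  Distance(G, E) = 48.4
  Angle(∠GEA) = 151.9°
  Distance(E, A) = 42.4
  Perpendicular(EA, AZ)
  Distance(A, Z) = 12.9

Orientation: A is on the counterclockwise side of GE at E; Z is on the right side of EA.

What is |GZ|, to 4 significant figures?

92.28

G is at the origin; GE runs at -69.2° with length 48.4, so E = 48.4·(cos -69.2°, sin -69.2°) = (17.19, -45.25). ∠GEA = 151.9°, so EA runs at -69.2° + (180° − 151.9°) = -41.10° from the x-axis; with |EA| = 42.4, A = E + 42.4·(cos -41.10°, sin -41.10°) = (49.14, -73.12). EA ⟂ AZ; with |AZ| = 12.9 on the right of EA, Z = A + 12.9·(-0.6574, -0.7536) = (40.66, -82.84). Then |GZ| = |Z − G| = 92.28.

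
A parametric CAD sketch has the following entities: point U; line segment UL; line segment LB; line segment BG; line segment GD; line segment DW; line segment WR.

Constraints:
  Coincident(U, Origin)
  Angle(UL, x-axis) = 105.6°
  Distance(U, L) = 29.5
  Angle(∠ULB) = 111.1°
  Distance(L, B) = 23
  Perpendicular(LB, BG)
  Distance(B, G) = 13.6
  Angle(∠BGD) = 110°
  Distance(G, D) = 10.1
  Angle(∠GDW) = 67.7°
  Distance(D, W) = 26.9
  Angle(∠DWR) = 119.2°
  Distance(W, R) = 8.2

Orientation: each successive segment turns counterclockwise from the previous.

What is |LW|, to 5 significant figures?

17.588

U is at the origin; UL runs at 105.6° with length 29.5, so L = (-7.9331, 28.413). ∠ULB = 111.1° gives LB at 174.50° from the x-axis; with |LB| = 23.0, B = (-30.827, 30.618). LB is perpendicular to BG, so BG runs at -95.500°; with |BG| = 13.6, G = (-32.131, 17.080). ∠BGD = 110.0° gives GD at -25.500° from the x-axis; with |GD| = 10.1, D = (-23.015, 12.732). ∠GDW = 67.7° gives DW at 86.800° from the x-axis; with |DW| = 26.9, W = (-21.513, 39.590). Then |LW| = |W − L| = 17.588.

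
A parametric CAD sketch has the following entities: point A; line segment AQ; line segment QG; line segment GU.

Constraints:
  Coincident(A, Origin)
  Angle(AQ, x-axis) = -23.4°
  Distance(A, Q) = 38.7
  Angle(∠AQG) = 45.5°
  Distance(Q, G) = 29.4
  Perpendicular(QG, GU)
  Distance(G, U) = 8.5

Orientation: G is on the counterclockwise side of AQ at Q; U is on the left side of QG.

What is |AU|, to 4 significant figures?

19.24

∠AQG = 45.5°, so QG runs at -23.4° + (180° − 45.5°) = 111.1° from the x-axis; with |QG| = 29.4, G = Q + 29.4·(cos 111.1°, sin 111.1°) = (24.93, 12.06). QG is perpendicular to GU; with |GU| = 8.5 on the left of QG, U = G + 8.5·(-0.9330, -0.3600) = (17.00, 8.999). Then |AU| = |U − A| = 19.24.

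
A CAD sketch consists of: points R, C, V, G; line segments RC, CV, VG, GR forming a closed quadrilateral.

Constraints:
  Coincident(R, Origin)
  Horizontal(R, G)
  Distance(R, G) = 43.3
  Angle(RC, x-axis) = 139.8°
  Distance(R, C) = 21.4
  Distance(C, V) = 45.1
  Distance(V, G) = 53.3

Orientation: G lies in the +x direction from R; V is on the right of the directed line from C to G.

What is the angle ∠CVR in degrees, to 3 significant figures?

22.2°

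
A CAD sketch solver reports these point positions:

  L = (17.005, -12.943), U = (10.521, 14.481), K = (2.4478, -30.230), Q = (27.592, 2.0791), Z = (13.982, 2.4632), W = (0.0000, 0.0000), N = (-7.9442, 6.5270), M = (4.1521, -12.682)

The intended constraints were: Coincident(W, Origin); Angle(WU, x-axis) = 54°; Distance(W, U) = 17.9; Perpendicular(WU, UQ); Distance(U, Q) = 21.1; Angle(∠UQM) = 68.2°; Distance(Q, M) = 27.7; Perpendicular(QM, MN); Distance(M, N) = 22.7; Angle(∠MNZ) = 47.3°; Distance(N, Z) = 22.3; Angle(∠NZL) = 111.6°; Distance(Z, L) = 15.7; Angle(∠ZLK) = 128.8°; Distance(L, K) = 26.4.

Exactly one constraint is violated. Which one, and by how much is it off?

Distance(L, K) = 26.4 — off by 3.80.

W = (0.00, 0.00) ✓; WU at 54.00° ✓; |WU| = 17.90 ✓; ∠(WU, UQ) = 90.00° ✓; |UQ| = 21.10 ✓; ∠UQM = 68.20° ✓; |QM| = 27.70 ✓; ∠(QM, MN) = 90.00° ✓; |MN| = 22.70 ✓; ∠MNZ = 47.30° ✓; |NZ| = 22.30 ✓; ∠NZL = 111.6° ✓; |ZL| = 15.70 ✓; ∠ZLK = 128.8° ✓; |LK| = 22.60 ✗.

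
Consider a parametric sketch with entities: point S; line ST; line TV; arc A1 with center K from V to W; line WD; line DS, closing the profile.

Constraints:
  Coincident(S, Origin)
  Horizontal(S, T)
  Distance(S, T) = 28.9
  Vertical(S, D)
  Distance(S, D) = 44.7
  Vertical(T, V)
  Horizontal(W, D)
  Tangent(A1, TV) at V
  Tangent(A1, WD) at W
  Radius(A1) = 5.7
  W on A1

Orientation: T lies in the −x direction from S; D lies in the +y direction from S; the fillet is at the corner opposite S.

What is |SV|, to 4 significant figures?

48.54

The virtual corner opposite S is at (-28.90, 44.70). A1 meets TV tangentially, so KV is at right angles to TV and tangency of A1 to WD means the radius KW is perpendicular to WD, with radius 5.7, so the center K sits 5.7 in from both sides at K = (-23.20, 39.00). That places the tangent points at V = (-28.90, 39.00) on TV and W = (-23.20, 44.70) on WD. Then |SV| = |V − S| = 48.54.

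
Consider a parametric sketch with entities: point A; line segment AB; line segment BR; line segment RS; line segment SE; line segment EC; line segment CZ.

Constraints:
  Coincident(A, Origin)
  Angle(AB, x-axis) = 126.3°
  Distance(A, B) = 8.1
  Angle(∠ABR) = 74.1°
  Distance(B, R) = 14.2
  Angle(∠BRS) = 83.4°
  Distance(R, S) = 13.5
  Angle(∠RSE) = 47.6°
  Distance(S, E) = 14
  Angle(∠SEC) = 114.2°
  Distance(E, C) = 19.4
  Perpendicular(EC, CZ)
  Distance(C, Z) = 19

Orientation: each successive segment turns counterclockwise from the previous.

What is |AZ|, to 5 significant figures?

30.363

∠SEC = 114.2° gives EC at 167.00° from the x-axis; with |EC| = 19.4, C = (-23.573, 6.4119). EC ⟂ CZ, so CZ runs at -103.00°; with |CZ| = 19.0, Z = (-27.847, -12.101). Then |AZ| = |Z − A| = 30.363.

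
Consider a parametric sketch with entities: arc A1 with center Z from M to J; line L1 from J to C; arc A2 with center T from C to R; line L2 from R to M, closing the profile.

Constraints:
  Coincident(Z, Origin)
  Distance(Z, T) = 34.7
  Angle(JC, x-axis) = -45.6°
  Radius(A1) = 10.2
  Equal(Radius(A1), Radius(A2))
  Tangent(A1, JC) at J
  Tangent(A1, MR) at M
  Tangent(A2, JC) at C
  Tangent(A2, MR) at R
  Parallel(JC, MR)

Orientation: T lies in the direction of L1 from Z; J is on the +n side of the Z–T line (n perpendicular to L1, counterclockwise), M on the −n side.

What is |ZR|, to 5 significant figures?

36.168

Tangency of A1 to both parallel lines with radius 10.2 puts J and M at Z ± 10.2·n: J = (7.2876, 7.1366), M = (-7.2876, -7.1366). Equal radii place C and R the same way about T: C = T + 10.2·n = (31.566, -17.656), R = T − 10.2·n = (16.991, -31.929). Then |ZR| = |R − Z| = 36.168.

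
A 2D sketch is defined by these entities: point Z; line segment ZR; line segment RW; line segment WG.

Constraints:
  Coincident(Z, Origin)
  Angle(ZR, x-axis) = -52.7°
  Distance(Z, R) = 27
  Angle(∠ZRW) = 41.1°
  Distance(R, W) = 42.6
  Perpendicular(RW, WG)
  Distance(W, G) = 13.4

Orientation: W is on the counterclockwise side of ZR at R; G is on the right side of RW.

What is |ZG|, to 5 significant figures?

38.282

Z is at the origin; ZR runs at -52.7° with length 27.0, so R = 27.0·(cos -52.7°, sin -52.7°) = (16.362, -21.478). ∠ZRW = 41.1°, so RW runs at -52.7° + (180° − 41.1°) = 86.200° from the x-axis; with |RW| = 42.6, W = R + 42.6·(cos 86.200°, sin 86.200°) = (19.185, 21.029). RW ⟂ WG; with |WG| = 13.4 on the right of RW, G = W + 13.4·(0.99780, -0.066274) = (32.555, 20.140). Then |ZG| = |G − Z| = 38.282.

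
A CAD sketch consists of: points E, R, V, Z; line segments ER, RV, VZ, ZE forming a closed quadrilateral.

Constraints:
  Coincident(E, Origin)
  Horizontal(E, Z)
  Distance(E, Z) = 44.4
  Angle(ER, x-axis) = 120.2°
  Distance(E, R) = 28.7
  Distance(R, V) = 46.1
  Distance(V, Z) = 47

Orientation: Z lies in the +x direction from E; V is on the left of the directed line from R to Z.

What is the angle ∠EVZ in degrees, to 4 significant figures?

53.14°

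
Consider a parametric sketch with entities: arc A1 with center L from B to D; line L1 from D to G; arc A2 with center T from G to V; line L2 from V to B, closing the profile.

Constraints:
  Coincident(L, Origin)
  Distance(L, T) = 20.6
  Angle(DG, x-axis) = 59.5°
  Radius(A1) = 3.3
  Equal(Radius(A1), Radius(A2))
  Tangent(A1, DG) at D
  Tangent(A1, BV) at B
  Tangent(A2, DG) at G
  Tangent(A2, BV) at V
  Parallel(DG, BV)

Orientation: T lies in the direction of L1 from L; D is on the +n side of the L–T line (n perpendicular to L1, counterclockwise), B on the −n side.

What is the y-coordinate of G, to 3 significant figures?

19.4

The slot axis is L1's direction at 59.5°, so u = (cos 59.5°, sin 59.5°) = (0.508, 0.862) and n = (−sin 59.5°, cos 59.5°) = (-0.862, 0.508). L is at the origin and T lies 20.6 along u from L, so T = 20.6·u = (10.5, 17.7). Tangency of A1 to both parallel lines with radius 3.3 puts D and B at L ± 3.3·n: D = (-2.84, 1.67), B = (2.84, -1.67). Equal radii place G and V the same way about T: G = T + 3.3·n = (7.61, 19.4), V = T − 3.3·n = (13.3, 16.1). So G.y = 19.4.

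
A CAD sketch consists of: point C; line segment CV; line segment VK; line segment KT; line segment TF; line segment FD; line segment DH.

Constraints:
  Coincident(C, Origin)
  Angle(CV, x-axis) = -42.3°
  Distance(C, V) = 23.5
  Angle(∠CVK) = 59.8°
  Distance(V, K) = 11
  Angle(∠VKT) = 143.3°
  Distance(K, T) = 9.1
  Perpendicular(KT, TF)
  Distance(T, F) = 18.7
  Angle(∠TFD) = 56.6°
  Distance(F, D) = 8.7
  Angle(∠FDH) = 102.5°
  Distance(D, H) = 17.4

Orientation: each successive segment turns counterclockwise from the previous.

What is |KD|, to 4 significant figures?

14.03

KT ⟂ TF, so TF runs at -155.4°; with |TF| = 18.7, F = (-1.104, -4.571). ∠TFD = 56.6° gives FD at -32.00° from the x-axis; with |FD| = 8.7, D = (6.274, -9.181). Then |KD| = |D − K| = 14.03.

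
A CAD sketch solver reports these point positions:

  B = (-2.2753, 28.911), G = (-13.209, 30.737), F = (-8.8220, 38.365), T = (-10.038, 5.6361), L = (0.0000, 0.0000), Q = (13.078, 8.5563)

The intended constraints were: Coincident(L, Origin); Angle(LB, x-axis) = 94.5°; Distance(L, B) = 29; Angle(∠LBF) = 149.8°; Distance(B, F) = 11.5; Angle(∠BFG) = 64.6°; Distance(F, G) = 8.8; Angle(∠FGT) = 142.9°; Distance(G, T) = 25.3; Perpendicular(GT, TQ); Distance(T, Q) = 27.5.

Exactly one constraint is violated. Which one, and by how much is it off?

Distance(T, Q) = 27.5 — off by 4.20.

L = (0.00, 0.00) ✓; LB at 94.50° ✓; |LB| = 29.00 ✓; ∠LBF = 149.8° ✓; |BF| = 11.50 ✓; ∠BFG = 64.61° ✓; |FG| = 8.800 ✓; ∠FGT = 142.9° ✓; |GT| = 25.30 ✓; ∠(GT, TQ) = 90.00° ✓; |TQ| = 23.30 ✗.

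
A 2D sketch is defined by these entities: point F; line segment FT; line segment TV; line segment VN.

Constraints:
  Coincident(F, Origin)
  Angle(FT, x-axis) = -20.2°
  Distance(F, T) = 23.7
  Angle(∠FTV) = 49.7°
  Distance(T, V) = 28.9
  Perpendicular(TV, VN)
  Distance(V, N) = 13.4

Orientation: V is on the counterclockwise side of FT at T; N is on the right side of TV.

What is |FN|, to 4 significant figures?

34.28

F is at the origin; FT runs at -20.2° with length 23.7, so T = 23.7·(cos -20.2°, sin -20.2°) = (22.24, -8.184). ∠FTV = 49.7°, so TV runs at -20.2° + (180° − 49.7°) = 110.1° from the x-axis; with |TV| = 28.9, V = T + 28.9·(cos 110.1°, sin 110.1°) = (12.31, 18.96). TV is perpendicular to VN; with |VN| = 13.4 on the right of TV, N = V + 13.4·(0.9391, 0.3437) = (24.89, 23.56). Then |FN| = |N − F| = 34.28.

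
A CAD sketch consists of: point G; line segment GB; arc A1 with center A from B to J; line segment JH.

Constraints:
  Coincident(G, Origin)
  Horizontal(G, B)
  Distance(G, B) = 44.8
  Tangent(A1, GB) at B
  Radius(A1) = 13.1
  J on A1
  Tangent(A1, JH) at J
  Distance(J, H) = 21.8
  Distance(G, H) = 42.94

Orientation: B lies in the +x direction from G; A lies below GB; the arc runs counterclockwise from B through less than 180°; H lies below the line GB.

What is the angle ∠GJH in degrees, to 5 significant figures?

99.133°

Checks: G.y = 0.00, B.y = 0.00 ✓; |AJ| = 13.10 ✓; ∠(AJ, JH) = 90.00° ✓; |JH| = 21.80 ✓; |GH| = 42.94 ✓.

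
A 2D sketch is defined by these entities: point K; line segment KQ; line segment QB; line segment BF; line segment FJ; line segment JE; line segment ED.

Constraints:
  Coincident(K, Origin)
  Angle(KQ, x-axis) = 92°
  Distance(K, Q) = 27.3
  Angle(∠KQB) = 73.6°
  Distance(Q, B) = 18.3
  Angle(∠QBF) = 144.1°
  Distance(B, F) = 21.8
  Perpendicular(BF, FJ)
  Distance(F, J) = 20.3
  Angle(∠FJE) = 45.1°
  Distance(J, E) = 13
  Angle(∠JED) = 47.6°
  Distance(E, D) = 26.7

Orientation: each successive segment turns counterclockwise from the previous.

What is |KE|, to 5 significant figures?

17.308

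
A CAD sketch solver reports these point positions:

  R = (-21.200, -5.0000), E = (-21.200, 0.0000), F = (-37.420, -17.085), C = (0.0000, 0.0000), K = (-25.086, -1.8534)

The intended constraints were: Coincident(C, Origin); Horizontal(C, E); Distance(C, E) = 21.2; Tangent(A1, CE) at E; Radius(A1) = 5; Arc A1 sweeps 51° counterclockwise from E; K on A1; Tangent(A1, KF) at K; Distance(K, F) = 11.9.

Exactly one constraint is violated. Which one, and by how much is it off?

Distance(K, F) = 11.9 — off by 7.70.

C = (0.00, 0.00) ✓; C.y = 0.00, E.y = 0.00 ✓; |CE| = 21.20 ✓; ∠(RE, EC) = 90.00° ✓; |RE| = 5.000 ✓; bearing(R→K) − bearing(R→E) = 51.00° ✓; |RK| = 5.000 ✓; ∠(RK, KF) = 90.00° ✓; |KF| = 19.60 ✗.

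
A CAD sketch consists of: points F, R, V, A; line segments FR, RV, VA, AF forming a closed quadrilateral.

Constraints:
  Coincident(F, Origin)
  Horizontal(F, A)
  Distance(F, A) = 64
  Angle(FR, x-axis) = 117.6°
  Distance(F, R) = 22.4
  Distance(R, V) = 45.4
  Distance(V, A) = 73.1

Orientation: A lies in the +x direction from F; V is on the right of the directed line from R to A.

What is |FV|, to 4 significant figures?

25.60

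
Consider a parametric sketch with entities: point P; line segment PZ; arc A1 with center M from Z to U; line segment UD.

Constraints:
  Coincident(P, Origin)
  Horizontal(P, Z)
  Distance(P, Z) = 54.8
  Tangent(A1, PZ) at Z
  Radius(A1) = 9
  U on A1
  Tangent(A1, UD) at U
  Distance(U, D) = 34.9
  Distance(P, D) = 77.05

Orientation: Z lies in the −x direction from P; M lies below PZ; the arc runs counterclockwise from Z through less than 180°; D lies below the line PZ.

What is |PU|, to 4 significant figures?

64.45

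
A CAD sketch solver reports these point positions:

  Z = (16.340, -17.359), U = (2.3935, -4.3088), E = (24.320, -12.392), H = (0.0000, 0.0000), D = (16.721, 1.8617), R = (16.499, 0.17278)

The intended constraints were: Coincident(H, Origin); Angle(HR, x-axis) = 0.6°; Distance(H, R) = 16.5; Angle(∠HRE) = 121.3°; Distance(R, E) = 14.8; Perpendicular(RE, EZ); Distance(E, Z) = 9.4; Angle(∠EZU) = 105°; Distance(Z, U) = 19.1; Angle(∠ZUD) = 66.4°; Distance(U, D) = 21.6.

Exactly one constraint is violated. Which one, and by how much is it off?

Distance(U, D) = 21.6 — off by 6.00.

H = (0.00, 0.00) ✓; HR at 0.6000° ✓; |HR| = 16.50 ✓; ∠HRE = 121.3° ✓; |RE| = 14.80 ✓; ∠(RE, EZ) = 90.00° ✓; |EZ| = 9.400 ✓; ∠EZU = 105.0° ✓; |ZU| = 19.10 ✓; ∠ZUD = 66.40° ✓; |UD| = 15.60 ✗.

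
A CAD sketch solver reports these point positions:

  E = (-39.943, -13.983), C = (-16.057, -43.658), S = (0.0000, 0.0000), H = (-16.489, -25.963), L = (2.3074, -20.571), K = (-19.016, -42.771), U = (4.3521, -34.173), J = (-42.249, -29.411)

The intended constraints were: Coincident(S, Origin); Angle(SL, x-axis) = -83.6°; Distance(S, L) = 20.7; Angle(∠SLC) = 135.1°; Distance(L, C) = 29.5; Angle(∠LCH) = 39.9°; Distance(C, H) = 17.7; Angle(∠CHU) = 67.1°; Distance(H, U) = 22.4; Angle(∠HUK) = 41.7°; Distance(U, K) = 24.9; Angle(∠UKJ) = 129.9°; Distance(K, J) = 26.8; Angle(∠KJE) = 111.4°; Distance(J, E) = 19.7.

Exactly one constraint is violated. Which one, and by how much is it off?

Distance(J, E) = 19.7 — off by 4.10.

S = (0.00, 0.00) ✓; SL at -83.60° ✓; |SL| = 20.70 ✓; ∠SLC = 135.1° ✓; |LC| = 29.50 ✓; ∠LCH = 39.90° ✓; |CH| = 17.70 ✓; ∠CHU = 67.10° ✓; |HU| = 22.40 ✓; ∠HUK = 41.70° ✓; |UK| = 24.90 ✓; ∠UKJ = 129.9° ✓; |KJ| = 26.80 ✓; ∠KJE = 111.4° ✓; |JE| = 15.60 ✗.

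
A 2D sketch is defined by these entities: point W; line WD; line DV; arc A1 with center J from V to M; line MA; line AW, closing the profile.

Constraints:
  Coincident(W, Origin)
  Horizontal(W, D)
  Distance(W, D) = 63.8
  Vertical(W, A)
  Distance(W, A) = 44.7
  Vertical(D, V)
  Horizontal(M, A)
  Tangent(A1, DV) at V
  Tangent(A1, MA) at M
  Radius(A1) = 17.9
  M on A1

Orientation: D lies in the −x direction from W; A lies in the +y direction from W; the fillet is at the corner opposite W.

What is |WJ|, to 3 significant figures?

53.2

W is at the origin; WD is horizontal with |WD| = 63.8 and D on the −x side, so D = (-63.8, 0.00). WA is vertical with |WA| = 44.7 and A on the +y side, so A = (0.00, 44.7). The virtual corner opposite W is at (-63.8, 44.7). Since A1 is tangent to DV there, JV ⟂ DV and since A1 is tangent to MA there, JM ⟂ MA, with radius 17.9, so the center J sits 17.9 in from both sides at J = (-45.9, 26.8). Then |WJ| = |J − W| = 53.2.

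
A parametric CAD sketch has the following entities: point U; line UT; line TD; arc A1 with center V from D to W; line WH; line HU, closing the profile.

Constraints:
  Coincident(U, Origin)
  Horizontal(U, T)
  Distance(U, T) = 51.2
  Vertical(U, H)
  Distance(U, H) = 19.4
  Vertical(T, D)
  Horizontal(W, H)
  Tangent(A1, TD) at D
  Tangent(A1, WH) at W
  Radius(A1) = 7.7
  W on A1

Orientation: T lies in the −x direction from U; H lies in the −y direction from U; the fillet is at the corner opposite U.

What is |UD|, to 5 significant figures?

52.520

U is at the origin; U and T share the same y with |UT| = 51.2 and T on the −x side, so T = (-51.200, 0.0000). U and H share the same x with |UH| = 19.4 and H on the −y side, so H = (0.0000, -19.400). The virtual corner opposite U is at (-51.200, -19.400). The tangent condition forces VD to be normal to TD and A1 meets WH tangentially, so VW is at right angles to WH, with radius 7.7, so the center V sits 7.7 in from both sides at V = (-43.500, -11.700). That places the tangent points at D = (-51.200, -11.700) on TD and W = (-43.500, -19.400) on WH. Then |UD| = |D − U| = 52.520.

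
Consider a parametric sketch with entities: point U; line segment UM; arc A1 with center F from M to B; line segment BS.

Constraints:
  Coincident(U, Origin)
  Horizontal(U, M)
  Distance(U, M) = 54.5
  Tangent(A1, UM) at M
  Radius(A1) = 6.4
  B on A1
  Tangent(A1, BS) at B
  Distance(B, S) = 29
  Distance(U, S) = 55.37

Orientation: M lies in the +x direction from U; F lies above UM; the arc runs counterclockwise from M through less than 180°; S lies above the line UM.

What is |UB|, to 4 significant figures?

60.64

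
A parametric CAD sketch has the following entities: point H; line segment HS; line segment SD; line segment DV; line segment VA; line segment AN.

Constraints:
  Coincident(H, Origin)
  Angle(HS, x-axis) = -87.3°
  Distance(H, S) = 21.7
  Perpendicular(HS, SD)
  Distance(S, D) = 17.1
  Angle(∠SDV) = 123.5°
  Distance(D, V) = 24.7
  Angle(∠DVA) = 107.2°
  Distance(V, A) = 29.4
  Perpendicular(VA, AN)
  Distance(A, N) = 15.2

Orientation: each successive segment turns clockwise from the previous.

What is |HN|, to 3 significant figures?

12.0

H is at the origin; HS runs at -87.3° with length 21.7, so S = (1.02, -21.7). The perpendicularity gives SD at right angles to HS, so SD runs at -177°; with |SD| = 17.1, D = (-16.1, -22.5). ∠SDV = 123.5° gives DV at 126° from the x-axis; with |DV| = 24.7, V = (-30.6, -2.55). ∠DVA = 107.2° gives VA at 53.4° from the x-axis; with |VA| = 29.4, A = (-13.1, 21.1). VA ⟂ AN, so AN runs at -36.6°; with |AN| = 15.2, N = (-0.915, 12.0). Then |HN| = |N − H| = 12.0.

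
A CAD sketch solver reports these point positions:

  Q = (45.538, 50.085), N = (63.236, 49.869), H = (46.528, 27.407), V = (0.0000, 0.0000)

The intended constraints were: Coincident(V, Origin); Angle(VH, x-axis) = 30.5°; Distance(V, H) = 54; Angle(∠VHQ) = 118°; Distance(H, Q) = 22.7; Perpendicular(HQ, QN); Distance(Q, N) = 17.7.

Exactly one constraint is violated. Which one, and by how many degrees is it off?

Perpendicular(HQ, QN) — off by 3.20°.

V = (0.00, 0.00) ✓; VH at 30.50° ✓; |VH| = 54.00 ✓; ∠VHQ = 118.0° ✓; |HQ| = 22.70 ✓; ∠(HQ, QN) = 93.20° ✗; |QN| = 17.70 ✓.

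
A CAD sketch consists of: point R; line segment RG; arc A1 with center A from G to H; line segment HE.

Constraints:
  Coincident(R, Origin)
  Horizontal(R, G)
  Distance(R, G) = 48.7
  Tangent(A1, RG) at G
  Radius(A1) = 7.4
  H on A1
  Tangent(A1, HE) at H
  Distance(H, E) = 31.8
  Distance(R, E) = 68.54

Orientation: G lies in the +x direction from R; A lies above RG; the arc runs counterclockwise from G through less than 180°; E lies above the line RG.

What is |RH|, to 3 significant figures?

56.6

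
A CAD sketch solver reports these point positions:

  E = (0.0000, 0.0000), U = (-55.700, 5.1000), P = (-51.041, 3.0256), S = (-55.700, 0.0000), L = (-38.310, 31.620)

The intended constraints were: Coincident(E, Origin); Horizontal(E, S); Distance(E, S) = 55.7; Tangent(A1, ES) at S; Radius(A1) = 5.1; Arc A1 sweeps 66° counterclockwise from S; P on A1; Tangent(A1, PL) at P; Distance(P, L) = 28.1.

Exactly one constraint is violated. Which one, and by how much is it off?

Distance(P, L) = 28.1 — off by 3.20.

E = (0.00, 0.00) ✓; E.y = 0.00, S.y = 0.00 ✓; |ES| = 55.70 ✓; ∠(US, SE) = 90.00° ✓; |US| = 5.100 ✓; bearing(U→P) − bearing(U→S) = 66.00° ✓; |UP| = 5.100 ✓; ∠(UP, PL) = 90.00° ✓; |PL| = 31.30 ✗.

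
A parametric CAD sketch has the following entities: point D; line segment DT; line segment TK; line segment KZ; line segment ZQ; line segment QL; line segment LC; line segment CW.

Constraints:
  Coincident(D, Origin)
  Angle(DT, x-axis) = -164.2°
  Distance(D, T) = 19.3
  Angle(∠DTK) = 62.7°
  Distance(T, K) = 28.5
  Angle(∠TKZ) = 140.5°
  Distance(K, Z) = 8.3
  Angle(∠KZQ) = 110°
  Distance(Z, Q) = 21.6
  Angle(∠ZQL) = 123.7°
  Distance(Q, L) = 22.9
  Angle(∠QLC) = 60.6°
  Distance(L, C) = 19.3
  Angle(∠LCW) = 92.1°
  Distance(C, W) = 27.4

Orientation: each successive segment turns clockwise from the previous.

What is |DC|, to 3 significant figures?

4.83

D is at the origin; DT runs at -164.2° with length 19.3, so T = (-18.6, -5.26). ∠DTK = 62.7° gives TK at 78.5° from the x-axis; with |TK| = 28.5, K = (-12.9, 22.7). ∠TKZ = 140.5° gives KZ at 39.0° from the x-axis; with |KZ| = 8.3, Z = (-6.44, 27.9). ∠KZQ = 110.0° gives ZQ at -31.0° from the x-axis; with |ZQ| = 21.6, Q = (12.1, 16.8). ∠ZQL = 123.7° gives QL at -87.3° from the x-axis; with |QL| = 22.9, L = (13.2, -6.10). ∠QLC = 60.6° gives LC at 153° from the x-axis; with |LC| = 19.3, C = (-4.09, 2.57). Then |DC| = |C − D| = 4.83.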